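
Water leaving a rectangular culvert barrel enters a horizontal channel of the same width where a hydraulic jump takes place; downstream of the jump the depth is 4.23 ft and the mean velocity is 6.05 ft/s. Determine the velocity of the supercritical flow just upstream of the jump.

Fr₂ = V₂/√(g·y₂) = 6.05/√(32.2×4.23) = 0.518.
The Bélanger relation is symmetric: y₁/y₂ = ½[√(1 + 8Fr₂²) − 1] = ½[√3.150 − 1] = 0.387.
y₁ = 0.387 × 4.23 = 1.64 ft.
V₁ = q/y₁ = 25.6/1.64 = 15.6 ft/s.

V₁ = 15.6 ft/s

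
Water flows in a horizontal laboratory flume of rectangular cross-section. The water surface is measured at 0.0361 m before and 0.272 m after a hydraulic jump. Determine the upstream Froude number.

For a rectangular channel the momentum equation gives q² = ½·g·y₁·y₂·(y₁ + y₂) = ½×9.81×0.0361×0.272×0.308 = 0.0148.
q = √0.0148 = 0.122 m²/s.
V₁ = q/y₁ = 3.37 m/s; Fr₁ = V₁/√(g·y₁) = 5.67.

Fr₁ = 5.67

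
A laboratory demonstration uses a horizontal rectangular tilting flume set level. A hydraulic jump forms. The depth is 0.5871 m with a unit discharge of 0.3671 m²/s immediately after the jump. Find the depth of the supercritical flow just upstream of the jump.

y₁ = 0.07110 m

V₂ = q/y₂ = 0.3671/0.5871 = 0.6253 m/s; Fr₂ = V₂/√(g·y₂) = 0.2605.
From the momentum equation (using Fr₂), y₁/y₂ = ½[√(1 + 8Fr₂²) − 1] = ½[√1.5431 − 1] = 0.1211.
y₁ = 0.1211 × 0.5871 = 0.07110 m.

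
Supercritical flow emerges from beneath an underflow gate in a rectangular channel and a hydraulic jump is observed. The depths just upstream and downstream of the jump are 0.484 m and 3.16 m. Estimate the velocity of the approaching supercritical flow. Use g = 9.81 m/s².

For a rectangular channel the momentum equation gives q² = ½·g·y₁·y₂·(y₁ + y₂) = ½×9.81×0.484×3.16×3.64 = 27.3.
q = √27.3 = 5.23 m²/s.
V₁ = q/y₁ = 5.23/0.484 = 10.8 m/s.

V₁ = 10.8 m/s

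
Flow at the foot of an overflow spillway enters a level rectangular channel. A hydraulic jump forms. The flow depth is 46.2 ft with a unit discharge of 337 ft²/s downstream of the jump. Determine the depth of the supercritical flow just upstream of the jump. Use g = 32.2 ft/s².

V₂ = q/y₂ = 337/46.2 = 7.29 ft/s; Fr₂ = V₂/√(g·y₂) = 0.189.
Since the conjugate-depth ratio holds either way, y₁/y₂ = ½[√(1 + 8Fr₂²) − 1] = ½[√1.286 − 1] = 0.0670.
y₁ = 0.0670 × 46.2 = 3.10 ft.

y₁ = 3.10 ft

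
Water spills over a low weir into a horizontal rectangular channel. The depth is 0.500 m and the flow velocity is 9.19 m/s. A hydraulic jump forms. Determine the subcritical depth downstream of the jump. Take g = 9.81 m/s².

Fr₁ = V₁/√(g·y₁) = 9.19/√(9.81×0.500) = 4.15.
Bélanger equation: y₂/y₁ = ½[√(1 + 8Fr₁²) − 1] = ½[√138.7 − 1] = 5.39.
y₂ = 5.39 × 0.500 = 2.69 m.

y₂ = 2.69 m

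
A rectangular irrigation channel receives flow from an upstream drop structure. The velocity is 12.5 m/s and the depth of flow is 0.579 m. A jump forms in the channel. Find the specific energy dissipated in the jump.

ΔE = 4.36 m

Fr₁ = V₁/√(g·y₁) = 12.5/√(9.81×0.579) = 5.24.
From the momentum equation for a rectangular channel, y₂/y₁ = ½[√(1 + 8Fr₁²) − 1] = ½[√221.1 − 1] = 6.93.
y₂ = 6.93 × 0.579 = 4.01 m.
q = V₁·y₁ = 12.5 × 0.579 = 7.24 m²/s. V₂ = q/y₂ = 7.24/4.01 = 1.80 m/s. E₁ = y₁ + V₁²/2g = 8.54 m; E₂ = y₂ + V₂²/2g = 4.18 m. ΔE = E₁ − E₂ = 4.36 m.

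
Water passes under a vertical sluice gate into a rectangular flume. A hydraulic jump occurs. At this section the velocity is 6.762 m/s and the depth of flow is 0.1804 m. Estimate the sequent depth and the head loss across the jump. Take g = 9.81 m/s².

y₂ = 1.210 m; ΔE = 1.249 m

Fr₁ = V₁/√(g·y₁) = 6.762/√(9.81×0.1804) = 5.083.
Conjugate-depth relation: y₂/y₁ = ½[√(1 + 8Fr₁²) − 1] = ½[√207.70 − 1] = 6.706.
y₂ = 6.706 × 0.1804 = 1.210 m.
Head loss: ΔE = (y₂ − y₁)³/(4y₁y₂) = (1.210 − 0.1804)³/(4×0.1804×1.210) = 1.091/0.8729 = 1.249 m.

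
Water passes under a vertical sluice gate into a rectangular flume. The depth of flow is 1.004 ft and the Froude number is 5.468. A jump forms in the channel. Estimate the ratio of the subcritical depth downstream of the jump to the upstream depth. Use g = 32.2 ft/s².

Fr₁ = 5.468 (given).
Bélanger equation: y₂/y₁ = ½[√(1 + 8Fr₁²) − 1] = ½[√240.19 − 1] = 7.249.

y₂/y₁ = 7.249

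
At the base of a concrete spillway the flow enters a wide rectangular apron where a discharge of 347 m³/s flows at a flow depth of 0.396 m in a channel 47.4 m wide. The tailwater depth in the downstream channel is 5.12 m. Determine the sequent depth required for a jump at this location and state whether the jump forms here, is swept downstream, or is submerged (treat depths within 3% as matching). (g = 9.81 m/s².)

q = Q/b = 347/47.4 = 7.32 m²/s; V₁ = q/y₁ = 18.5 m/s. Fr₁ = V₁/√(g·y₁) = 9.38.
Sequent-depth ratio: y₂/y₁ = ½[√(1 + 8Fr₁²) − 1] = ½[√704.8 − 1] = 12.8.
y₂ = 12.8 × 0.396 = 5.06 m.
Tailwater y_tw = 5.12 m: y_tw ≈ y₂, so the jump forms here.

y₂ = 5.06 m; the jump forms here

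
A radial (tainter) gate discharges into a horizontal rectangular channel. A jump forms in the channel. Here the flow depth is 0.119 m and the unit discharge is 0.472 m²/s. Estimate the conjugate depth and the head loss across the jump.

V₁ = q/y₁ = 0.472/0.119 = 3.97 m/s. Fr₁ = V₁/√(g·y₁) = 3.97/√(9.81×0.119) = 3.67.
Sequent-depth ratio: y₂/y₁ = ½[√(1 + 8Fr₁²) − 1] = ½[√108.8 − 1] = 4.72.
y₂ = 4.72 × 0.119 = 0.561 m.
Head loss: ΔE = (y₂ − y₁)³/(4y₁y₂) = (0.561 − 0.119)³/(4×0.119×0.561) = 0.0864/0.267 = 0.324 m.

y₂ = 0.561 m; ΔE = 0.324 m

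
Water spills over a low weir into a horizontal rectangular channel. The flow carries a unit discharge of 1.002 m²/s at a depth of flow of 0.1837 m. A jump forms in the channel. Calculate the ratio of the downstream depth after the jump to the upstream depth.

y₂/y₁ = 5.268

V₁ = q/y₁ = 1.002/0.1837 = 5.455 m/s. Fr₁ = V₁/√(g·y₁) = 5.455/√(9.81×0.1837) = 4.063.
Sequent-depth ratio: y₂/y₁ = ½[√(1 + 8Fr₁²) − 1] = ½[√133.08 − 1] = 5.268.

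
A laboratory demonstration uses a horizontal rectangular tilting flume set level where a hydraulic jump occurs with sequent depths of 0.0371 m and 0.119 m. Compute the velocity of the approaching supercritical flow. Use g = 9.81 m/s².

V₁ = 1.57 m/s

For a rectangular channel the momentum equation gives q² = ½·g·y₁·y₂·(y₁ + y₂) = ½×9.81×0.0371×0.119×0.156 = 0.00338.
q = √0.00338 = 0.0581 m²/s.
V₁ = q/y₁ = 0.0581/0.0371 = 1.57 m/s.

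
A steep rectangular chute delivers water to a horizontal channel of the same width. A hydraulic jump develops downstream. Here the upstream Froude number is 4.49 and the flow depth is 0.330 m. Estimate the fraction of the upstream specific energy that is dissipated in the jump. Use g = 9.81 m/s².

Fr₁ = 4.49 (given).
Sequent-depth ratio: y₂/y₁ = ½[√(1 + 8Fr₁²) − 1] = ½[√162.3 − 1] = 5.87.
y₂ = 5.87 × 0.330 = 1.94 m.
E₁ = y₁(1 + Fr₁²/2) = 0.330×(1 + 4.49²/2) = 3.66 m. ΔE = (y₂ − y₁)³/(4y₁y₂) = 1.62 m. ΔE/E₁ = 1.62/3.66 = 0.444.

ΔE/E₁ = 0.444 (44.4%)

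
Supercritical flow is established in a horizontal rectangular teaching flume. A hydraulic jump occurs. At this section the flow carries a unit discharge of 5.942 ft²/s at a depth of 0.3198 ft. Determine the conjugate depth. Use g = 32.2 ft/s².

y₂ = 2.464 ft

V₁ = q/y₁ = 5.942/0.3198 = 18.58 ft/s. Fr₁ = V₁/√(g·y₁) = 18.58/√(32.2×0.3198) = 5.790.
From the momentum equation for a rectangular channel, y₂/y₁ = ½[√(1 + 8Fr₁²) − 1] = ½[√269.20 − 1] = 7.704.
y₂ = 7.704 × 0.3198 = 2.464 ft.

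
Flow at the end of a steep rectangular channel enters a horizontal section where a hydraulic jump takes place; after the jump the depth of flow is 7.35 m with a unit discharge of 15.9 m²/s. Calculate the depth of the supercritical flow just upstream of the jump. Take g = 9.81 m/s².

V₂ = q/y₂ = 15.9/7.35 = 2.16 m/s; Fr₂ = V₂/√(g·y₂) = 0.255.
Since the conjugate-depth ratio holds either way, y₁/y₂ = ½[√(1 + 8Fr₂²) − 1] = ½[√1.519 − 1] = 0.116.
y₁ = 0.116 × 7.35 = 0.855 m.

y₁ = 0.855 m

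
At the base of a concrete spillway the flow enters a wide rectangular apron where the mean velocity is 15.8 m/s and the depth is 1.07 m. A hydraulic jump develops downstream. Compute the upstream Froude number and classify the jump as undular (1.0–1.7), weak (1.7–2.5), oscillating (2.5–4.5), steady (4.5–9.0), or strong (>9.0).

Fr₁ = 4.88; steady jump

Fr₁ = V₁/√(g·y₁) = 15.8/√(9.81×1.07) = 4.88.
Fr₁ = 4.88 lies in the steady range.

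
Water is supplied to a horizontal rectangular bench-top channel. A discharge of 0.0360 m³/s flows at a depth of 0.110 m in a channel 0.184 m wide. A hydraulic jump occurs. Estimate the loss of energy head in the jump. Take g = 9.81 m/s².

q = Q/b = 0.0360/0.184 = 0.196 m²/s; V₁ = q/y₁ = 1.78 m/s. Fr₁ = V₁/√(g·y₁) = 1.71.
Conjugate-depth relation: y₂/y₁ = ½[√(1 + 8Fr₁²) − 1] = ½[√24.45 − 1] = 1.97.
y₂ = 1.97 × 0.110 = 0.217 m.
V₂ = q/y₂ = 0.196/0.217 = 0.902 m/s. E₁ = y₁ + V₁²/2g = 0.271 m; E₂ = y₂ + V₂²/2g = 0.258 m. ΔE = E₁ − E₂ = 0.0128 m.

ΔE = 0.0128 m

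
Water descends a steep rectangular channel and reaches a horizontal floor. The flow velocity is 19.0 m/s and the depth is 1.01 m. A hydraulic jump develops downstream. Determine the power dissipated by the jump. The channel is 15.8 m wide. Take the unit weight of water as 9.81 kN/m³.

Fr₁ = V₁/√(g·y₁) = 19.0/√(9.81×1.01) = 6.04.
Sequent-depth ratio: y₂/y₁ = ½[√(1 + 8Fr₁²) − 1] = ½[√292.5 − 1] = 8.05.
y₂ = 8.05 × 1.01 = 8.13 m.
Head loss: ΔE = (y₂ − y₁)³/(4y₁y₂) = (8.13 − 1.01)³/(4×1.01×8.13) = 361/32.9 = 11.0 m.
q = V₁·y₁ = 19.0 × 1.01 = 19.2 m²/s. Q = q·b = 19.2 × 15.8 = 303 m³/s. P = γ·Q·ΔE = 9.81 × 303 × 11.0 = 32701 kW.

P = 32701 kW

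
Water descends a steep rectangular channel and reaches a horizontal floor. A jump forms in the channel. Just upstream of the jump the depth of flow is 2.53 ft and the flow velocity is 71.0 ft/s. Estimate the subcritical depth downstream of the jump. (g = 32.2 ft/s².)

y₂ = 26.9 ft

Fr₁ = V₁/√(g·y₁) = 71.0/√(32.2×2.53) = 7.87.
From the momentum equation for a rectangular channel, y₂/y₁ = ½[√(1 + 8Fr₁²) − 1] = ½[√496.0 − 1] = 10.6.
y₂ = 10.6 × 2.53 = 26.9 ft.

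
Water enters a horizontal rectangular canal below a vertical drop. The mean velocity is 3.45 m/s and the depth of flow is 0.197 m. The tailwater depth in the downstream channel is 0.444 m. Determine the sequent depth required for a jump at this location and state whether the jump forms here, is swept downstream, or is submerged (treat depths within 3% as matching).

Fr₁ = V₁/√(g·y₁) = 3.45/√(9.81×0.197) = 2.48.
Conjugate-depth relation: y₂/y₁ = ½[√(1 + 8Fr₁²) − 1] = ½[√50.27 − 1] = 3.05.
y₂ = 3.05 × 0.197 = 0.600 m.
Tailwater y_tw = 0.444 m: y_tw < y₂, so the jump is swept downstream.

y₂ = 0.600 m; the jump is swept downstream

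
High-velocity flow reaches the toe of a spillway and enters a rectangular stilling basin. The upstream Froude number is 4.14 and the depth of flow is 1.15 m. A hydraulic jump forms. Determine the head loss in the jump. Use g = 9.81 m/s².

Fr₁ = 4.14 (given).
Sequent-depth ratio: y₂/y₁ = ½[√(1 + 8Fr₁²) − 1] = ½[√138.1 − 1] = 5.38.
y₂ = 5.38 × 1.15 = 6.18 m.
Head loss: ΔE = (y₂ − y₁)³/(4y₁y₂) = (6.18 − 1.15)³/(4×1.15×6.18) = 127/28.4 = 4.48 m.

ΔE = 4.48 m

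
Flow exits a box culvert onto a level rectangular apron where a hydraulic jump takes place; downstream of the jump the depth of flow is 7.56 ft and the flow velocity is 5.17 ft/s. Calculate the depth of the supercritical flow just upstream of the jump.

y₁ = 1.40 ft

Fr₂ = V₂/√(g·y₂) = 5.17/√(32.2×7.56) = 0.331.
The Bélanger relation is symmetric: y₁/y₂ = ½[√(1 + 8Fr₂²) − 1] = ½[√1.878 − 1] = 0.185.
y₁ = 0.185 × 7.56 = 1.40 ft.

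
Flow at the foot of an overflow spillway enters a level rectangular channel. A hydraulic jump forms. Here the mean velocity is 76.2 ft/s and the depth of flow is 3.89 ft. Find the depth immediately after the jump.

y₂ = 35.6 ft

Fr₁ = V₁/√(g·y₁) = 76.2/√(32.2×3.89) = 6.81.
From the momentum equation for a rectangular channel, y₂/y₁ = ½[√(1 + 8Fr₁²) − 1] = ½[√371.8 − 1] = 9.14.
y₂ = 9.14 × 3.89 = 35.6 ft.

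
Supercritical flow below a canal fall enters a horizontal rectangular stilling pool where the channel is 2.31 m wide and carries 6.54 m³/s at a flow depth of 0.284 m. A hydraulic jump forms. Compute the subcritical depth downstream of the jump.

y₂ = 2.26 m

q = Q/b = 6.54/2.31 = 2.83 m²/s; V₁ = q/y₁ = 9.97 m/s. Fr₁ = V₁/√(g·y₁) = 5.97.
Bélanger equation: y₂/y₁ = ½[√(1 + 8Fr₁²) − 1] = ½[√286.4 − 1] = 7.96.
y₂ = 7.96 × 0.284 = 2.26 m.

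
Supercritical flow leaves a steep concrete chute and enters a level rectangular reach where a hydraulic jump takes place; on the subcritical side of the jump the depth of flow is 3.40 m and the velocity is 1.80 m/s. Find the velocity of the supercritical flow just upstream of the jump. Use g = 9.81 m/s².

V₁ = 10.8 m/s

Fr₂ = V₂/√(g·y₂) = 1.80/√(9.81×3.40) = 0.312.
The Bélanger relation is symmetric: y₁/y₂ = ½[√(1 + 8Fr₂²) − 1] = ½[√1.777 − 1] = 0.167.
y₁ = 0.167 × 3.40 = 0.566 m.
V₁ = q/y₁ = 6.12/0.566 = 10.8 m/s.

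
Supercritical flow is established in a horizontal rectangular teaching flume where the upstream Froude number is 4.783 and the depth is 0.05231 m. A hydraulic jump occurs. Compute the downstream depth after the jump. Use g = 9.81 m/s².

y₂ = 0.3286 m

Fr₁ = 4.783 (given).
Bélanger equation: y₂/y₁ = ½[√(1 + 8Fr₁²) − 1] = ½[√184.02 − 1] = 6.283.
y₂ = 6.283 × 0.05231 = 0.3286 m.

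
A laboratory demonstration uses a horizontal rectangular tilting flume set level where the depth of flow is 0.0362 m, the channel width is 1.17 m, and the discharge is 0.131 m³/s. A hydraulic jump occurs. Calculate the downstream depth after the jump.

y₂ = 0.248 m

q = Q/b = 0.131/1.17 = 0.112 m²/s; V₁ = q/y₁ = 3.09 m/s. Fr₁ = V₁/√(g·y₁) = 5.19.
Bélanger equation: y₂/y₁ = ½[√(1 + 8Fr₁²) − 1] = ½[√216.5 − 1] = 6.86.
y₂ = 6.86 × 0.0362 = 0.248 m.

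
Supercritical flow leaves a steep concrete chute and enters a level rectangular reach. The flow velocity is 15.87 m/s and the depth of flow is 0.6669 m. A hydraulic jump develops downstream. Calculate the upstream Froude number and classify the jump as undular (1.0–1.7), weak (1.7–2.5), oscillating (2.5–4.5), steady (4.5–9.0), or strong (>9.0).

Fr₁ = V₁/√(g·y₁) = 15.87/√(9.81×0.6669) = 6.205.
Fr₁ = 6.205 lies in the steady range.

Fr₁ = 6.205; steady jump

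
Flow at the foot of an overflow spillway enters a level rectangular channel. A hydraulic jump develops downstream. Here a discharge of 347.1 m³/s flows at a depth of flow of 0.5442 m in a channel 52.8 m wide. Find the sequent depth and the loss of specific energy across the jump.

q = Q/b = 347.1/52.8 = 6.574 m²/s; V₁ = q/y₁ = 12.08 m/s. Fr₁ = V₁/√(g·y₁) = 5.228.
From the momentum equation for a rectangular channel, y₂/y₁ = ½[√(1 + 8Fr₁²) − 1] = ½[√219.67 − 1] = 6.911.
y₂ = 6.911 × 0.5442 = 3.761 m.
Head loss: ΔE = (y₂ − y₁)³/(4y₁y₂) = (3.761 − 0.5442)³/(4×0.5442×3.761) = 33.28/8.186 = 4.065 m.

y₂ = 3.761 m; ΔE = 4.065 m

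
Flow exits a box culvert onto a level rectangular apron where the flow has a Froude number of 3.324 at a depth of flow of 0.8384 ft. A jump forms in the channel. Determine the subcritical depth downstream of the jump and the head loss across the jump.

Fr₁ = 3.324 (given).
By Bélanger, y₂/y₁ = ½[√(1 + 8Fr₁²) − 1] = ½[√89.392 − 1] = 4.227.
y₂ = 4.227 × 0.8384 = 3.544 ft.
Head loss: ΔE = (y₂ − y₁)³/(4y₁y₂) = (3.544 − 0.8384)³/(4×0.8384×3.544) = 19.81/11.89 = 1.667 ft.

y₂ = 3.544 ft; ΔE = 1.667 ft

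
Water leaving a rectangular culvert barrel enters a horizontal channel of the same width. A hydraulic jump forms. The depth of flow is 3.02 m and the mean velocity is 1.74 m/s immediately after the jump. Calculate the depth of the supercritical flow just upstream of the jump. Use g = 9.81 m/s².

Fr₂ = V₂/√(g·y₂) = 1.74/√(9.81×3.02) = 0.320.
Since the conjugate-depth ratio holds either way, y₁/y₂ = ½[√(1 + 8Fr₂²) − 1] = ½[√1.818 − 1] = 0.174.
y₁ = 0.174 × 3.02 = 0.526 m.

y₁ = 0.526 m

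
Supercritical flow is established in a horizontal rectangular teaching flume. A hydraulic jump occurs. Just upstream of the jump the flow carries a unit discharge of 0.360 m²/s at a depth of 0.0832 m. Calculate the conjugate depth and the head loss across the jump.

V₁ = q/y₁ = 0.360/0.0832 = 4.33 m/s. Fr₁ = V₁/√(g·y₁) = 4.33/√(9.81×0.0832) = 4.79.
Conjugate-depth relation: y₂/y₁ = ½[√(1 + 8Fr₁²) − 1] = ½[√184.5 − 1] = 6.29.
y₂ = 6.29 × 0.0832 = 0.523 m.
Head loss: ΔE = (y₂ − y₁)³/(4y₁y₂) = (0.523 − 0.0832)³/(4×0.0832×0.523) = 0.0853/0.174 = 0.490 m.

y₂ = 0.523 m; ΔE = 0.490 m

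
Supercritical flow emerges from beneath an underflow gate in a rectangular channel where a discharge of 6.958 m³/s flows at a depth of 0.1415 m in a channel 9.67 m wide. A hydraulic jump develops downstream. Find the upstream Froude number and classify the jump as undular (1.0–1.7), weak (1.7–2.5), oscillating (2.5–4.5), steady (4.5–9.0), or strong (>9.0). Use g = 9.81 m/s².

q = Q/b = 6.958/9.67 = 0.7195 m²/s; V₁ = q/y₁ = 5.085 m/s. Fr₁ = V₁/√(g·y₁) = 4.316.
Fr₁ = 4.316 lies in the oscillating range.

Fr₁ = 4.316; oscillating jump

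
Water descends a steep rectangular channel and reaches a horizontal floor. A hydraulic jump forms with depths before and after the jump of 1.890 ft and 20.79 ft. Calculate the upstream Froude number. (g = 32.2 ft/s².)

For a rectangular channel the momentum equation gives q² = ½·g·y₁·y₂·(y₁ + y₂) = ½×32.2×1.890×20.79×22.68 = 14348.
q = √14348 = 119.8 ft²/s.
V₁ = q/y₁ = 63.38 ft/s; Fr₁ = V₁/√(g·y₁) = 8.124.

Fr₁ = 8.124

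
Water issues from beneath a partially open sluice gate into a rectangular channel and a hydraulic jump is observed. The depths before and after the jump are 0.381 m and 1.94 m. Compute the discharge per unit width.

q = 2.90 m²/s

For a rectangular channel the momentum equation gives q² = ½·g·y₁·y₂·(y₁ + y₂) = ½×9.81×0.381×1.94×2.32 = 8.41.
q = √8.41 = 2.90 m²/s.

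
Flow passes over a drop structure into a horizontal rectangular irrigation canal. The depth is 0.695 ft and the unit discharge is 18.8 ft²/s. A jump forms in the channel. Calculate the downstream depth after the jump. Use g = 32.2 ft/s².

y₂ = 5.28 ft

V₁ = q/y₁ = 18.8/0.695 = 27.1 ft/s. Fr₁ = V₁/√(g·y₁) = 27.1/√(32.2×0.695) = 5.72.
Conjugate-depth relation: y₂/y₁ = ½[√(1 + 8Fr₁²) − 1] = ½[√262.6 − 1] = 7.60.
y₂ = 7.60 × 0.695 = 5.28 ft.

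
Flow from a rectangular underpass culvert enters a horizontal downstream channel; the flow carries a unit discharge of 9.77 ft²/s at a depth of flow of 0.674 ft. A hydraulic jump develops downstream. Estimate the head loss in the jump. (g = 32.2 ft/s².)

ΔE = 1.08 ft

V₁ = q/y₁ = 9.77/0.674 = 14.5 ft/s. Fr₁ = V₁/√(g·y₁) = 14.5/√(32.2×0.674) = 3.11.
Sequent-depth ratio: y₂/y₁ = ½[√(1 + 8Fr₁²) − 1] = ½[√78.45 − 1] = 3.93.
y₂ = 3.93 × 0.674 = 2.65 ft.
Head loss: ΔE = (y₂ − y₁)³/(4y₁y₂) = (2.65 − 0.674)³/(4×0.674×2.65) = 7.69/7.14 = 1.08 ft.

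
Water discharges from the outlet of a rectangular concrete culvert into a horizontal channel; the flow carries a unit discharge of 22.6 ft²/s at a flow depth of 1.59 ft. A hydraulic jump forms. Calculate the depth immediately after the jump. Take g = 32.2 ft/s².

V₁ = q/y₁ = 22.6/1.59 = 14.2 ft/s. Fr₁ = V₁/√(g·y₁) = 14.2/√(32.2×1.59) = 1.99.
By Bélanger, y₂/y₁ = ½[√(1 + 8Fr₁²) − 1] = ½[√32.57 − 1] = 2.35.
y₂ = 2.35 × 1.59 = 3.74 ft.

y₂ = 3.74 ft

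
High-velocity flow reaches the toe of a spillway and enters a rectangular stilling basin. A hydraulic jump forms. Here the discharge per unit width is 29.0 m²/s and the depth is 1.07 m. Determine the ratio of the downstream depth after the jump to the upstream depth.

V₁ = q/y₁ = 29.0/1.07 = 27.1 m/s. Fr₁ = V₁/√(g·y₁) = 27.1/√(9.81×1.07) = 8.37.
Conjugate-depth relation: y₂/y₁ = ½[√(1 + 8Fr₁²) − 1] = ½[√560.8 − 1] = 11.3.

y₂/y₁ = 11.3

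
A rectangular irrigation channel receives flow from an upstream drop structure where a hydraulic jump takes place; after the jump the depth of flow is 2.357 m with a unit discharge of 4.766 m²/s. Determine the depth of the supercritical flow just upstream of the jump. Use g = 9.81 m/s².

y₁ = 0.6528 m

V₂ = q/y₂ = 4.766/2.357 = 2.022 m/s; Fr₂ = V₂/√(g·y₂) = 0.4205.
From the momentum equation (using Fr₂), y₁/y₂ = ½[√(1 + 8Fr₂²) − 1] = ½[√2.4147 − 1] = 0.2770.
y₁ = 0.2770 × 2.357 = 0.6528 m.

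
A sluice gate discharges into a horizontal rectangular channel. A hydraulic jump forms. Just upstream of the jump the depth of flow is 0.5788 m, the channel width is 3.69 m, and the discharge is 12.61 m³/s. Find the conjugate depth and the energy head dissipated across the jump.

y₂ = 1.759 m; ΔE = 0.4039 m

q = Q/b = 12.61/3.69 = 3.417 m²/s; V₁ = q/y₁ = 5.904 m/s. Fr₁ = V₁/√(g·y₁) = 2.478.
By Bélanger, y₂/y₁ = ½[√(1 + 8Fr₁²) − 1] = ½[√50.115 − 1] = 3.040.
y₂ = 3.040 × 0.5788 = 1.759 m.
Head loss: ΔE = (y₂ − y₁)³/(4y₁y₂) = (1.759 − 0.5788)³/(4×0.5788×1.759) = 1.645/4.073 = 0.4039 m.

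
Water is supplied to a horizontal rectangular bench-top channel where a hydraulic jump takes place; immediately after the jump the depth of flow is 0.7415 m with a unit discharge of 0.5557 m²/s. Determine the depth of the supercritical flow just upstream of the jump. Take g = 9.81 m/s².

y₁ = 0.1008 m

V₂ = q/y₂ = 0.5557/0.7415 = 0.7494 m/s; Fr₂ = V₂/√(g·y₂) = 0.2779.
From the momentum equation (using Fr₂), y₁/y₂ = ½[√(1 + 8Fr₂²) − 1] = ½[√1.6177 − 1] = 0.1359.
y₁ = 0.1359 × 0.7415 = 0.1008 m.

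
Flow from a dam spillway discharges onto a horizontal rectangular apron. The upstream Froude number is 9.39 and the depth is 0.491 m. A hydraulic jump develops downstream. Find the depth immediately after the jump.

y₂ = 6.28 m

Fr₁ = 9.39 (given).
Bélanger equation: y₂/y₁ = ½[√(1 + 8Fr₁²) − 1] = ½[√706.4 − 1] = 12.8.
y₂ = 12.8 × 0.491 = 6.28 m.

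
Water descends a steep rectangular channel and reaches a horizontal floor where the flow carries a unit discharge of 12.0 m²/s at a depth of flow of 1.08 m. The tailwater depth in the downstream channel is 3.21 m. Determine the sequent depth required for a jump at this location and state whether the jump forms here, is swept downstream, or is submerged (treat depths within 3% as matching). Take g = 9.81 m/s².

V₁ = q/y₁ = 12.0/1.08 = 11.1 m/s. Fr₁ = V₁/√(g·y₁) = 11.1/√(9.81×1.08) = 3.41.
Bélanger equation: y₂/y₁ = ½[√(1 + 8Fr₁²) − 1] = ½[√94.22 − 1] = 4.35.
y₂ = 4.35 × 1.08 = 4.70 m.
Tailwater y_tw = 3.21 m: y_tw < y₂, so the jump is swept downstream.

y₂ = 4.70 m; the jump is swept downstream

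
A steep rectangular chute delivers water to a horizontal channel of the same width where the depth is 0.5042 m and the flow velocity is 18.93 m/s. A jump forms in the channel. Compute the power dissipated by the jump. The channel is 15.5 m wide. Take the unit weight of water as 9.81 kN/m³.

P = 18590 kW

Fr₁ = V₁/√(g·y₁) = 18.93/√(9.81×0.5042) = 8.512.
Sequent-depth ratio: y₂/y₁ = ½[√(1 + 8Fr₁²) − 1] = ½[√580.59 − 1] = 11.55.
y₂ = 11.55 × 0.5042 = 5.822 m.
q = V₁·y₁ = 18.93 × 0.5042 = 9.545 m²/s. V₂ = q/y₂ = 9.545/5.822 = 1.639 m/s. E₁ = y₁ + V₁²/2g = 18.77 m; E₂ = y₂ + V₂²/2g = 5.959 m. ΔE = E₁ − E₂ = 12.81 m.
Q = q·b = 9.545 × 15.5 = 147.9 m³/s. P = γ·Q·ΔE = 9.81 × 147.9 × 12.81 = 18590 kW.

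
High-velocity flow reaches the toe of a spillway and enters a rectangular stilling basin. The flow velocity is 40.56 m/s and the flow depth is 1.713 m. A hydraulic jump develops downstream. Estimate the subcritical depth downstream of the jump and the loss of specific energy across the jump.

y₂ = 23.13 m; ΔE = 61.97 m

Fr₁ = V₁/√(g·y₁) = 40.56/√(9.81×1.713) = 9.894.
Bélanger equation: y₂/y₁ = ½[√(1 + 8Fr₁²) − 1] = ½[√784.18 − 1] = 13.50.
y₂ = 13.50 × 1.713 = 23.13 m.
Head loss: ΔE = (y₂ − y₁)³/(4y₁y₂) = (23.13 − 1.713)³/(4×1.713×23.13) = 9821/158.5 = 61.97 m.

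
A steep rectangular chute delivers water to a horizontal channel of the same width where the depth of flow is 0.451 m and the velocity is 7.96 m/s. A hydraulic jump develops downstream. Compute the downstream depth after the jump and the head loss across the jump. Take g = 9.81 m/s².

Fr₁ = V₁/√(g·y₁) = 7.96/√(9.81×0.451) = 3.78.
Sequent-depth ratio: y₂/y₁ = ½[√(1 + 8Fr₁²) − 1] = ½[√115.6 − 1] = 4.88.
y₂ = 4.88 × 0.451 = 2.20 m.
q = V₁·y₁ = 7.96 × 0.451 = 3.59 m²/s. V₂ = q/y₂ = 3.59/2.20 = 1.63 m/s. E₁ = y₁ + V₁²/2g = 3.68 m; E₂ = y₂ + V₂²/2g = 2.33 m. ΔE = E₁ − E₂ = 1.35 m.

y₂ = 2.20 m; ΔE = 1.35 m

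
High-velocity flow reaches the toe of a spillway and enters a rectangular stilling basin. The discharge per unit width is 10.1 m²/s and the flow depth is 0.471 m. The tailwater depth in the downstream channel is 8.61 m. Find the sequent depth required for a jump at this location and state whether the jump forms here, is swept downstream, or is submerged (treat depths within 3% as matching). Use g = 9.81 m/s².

y₂ = 6.41 m; the jump is submerged

V₁ = q/y₁ = 10.1/0.471 = 21.4 m/s. Fr₁ = V₁/√(g·y₁) = 21.4/√(9.81×0.471) = 9.98.
From the momentum equation for a rectangular channel, y₂/y₁ = ½[√(1 + 8Fr₁²) − 1] = ½[√797.2 − 1] = 13.6.
y₂ = 13.6 × 0.471 = 6.41 m.
Tailwater y_tw = 8.61 m: y_tw > y₂, so the jump is submerged.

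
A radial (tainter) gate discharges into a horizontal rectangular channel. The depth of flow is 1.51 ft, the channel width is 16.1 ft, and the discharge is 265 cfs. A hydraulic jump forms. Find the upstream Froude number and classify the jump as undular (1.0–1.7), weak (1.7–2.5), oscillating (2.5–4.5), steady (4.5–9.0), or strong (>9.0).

q = Q/b = 265/16.1 = 16.5 ft²/s; V₁ = q/y₁ = 10.9 ft/s. Fr₁ = V₁/√(g·y₁) = 1.56.
Fr₁ = 1.56 lies in the undular range.

Fr₁ = 1.56; undular jump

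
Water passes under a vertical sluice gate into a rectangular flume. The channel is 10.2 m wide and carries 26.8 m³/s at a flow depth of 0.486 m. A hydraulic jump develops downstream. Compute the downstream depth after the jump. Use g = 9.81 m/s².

q = Q/b = 26.8/10.2 = 2.63 m²/s; V₁ = q/y₁ = 5.41 m/s. Fr₁ = V₁/√(g·y₁) = 2.48.
Bélanger equation: y₂/y₁ = ½[√(1 + 8Fr₁²) − 1] = ½[√50.04 − 1] = 3.04.
y₂ = 3.04 × 0.486 = 1.48 m.

y₂ = 1.48 m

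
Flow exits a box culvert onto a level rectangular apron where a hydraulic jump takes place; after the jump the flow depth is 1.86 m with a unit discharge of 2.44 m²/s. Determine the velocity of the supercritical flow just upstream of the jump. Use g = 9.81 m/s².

V₂ = q/y₂ = 2.44/1.86 = 1.31 m/s; Fr₂ = V₂/√(g·y₂) = 0.307.
Since the conjugate-depth ratio holds either way, y₁/y₂ = ½[√(1 + 8Fr₂²) − 1] = ½[√1.755 − 1] = 0.162.
y₁ = 0.162 × 1.86 = 0.302 m.
V₁ = q/y₁ = 2.44/0.302 = 8.08 m/s.

V₁ = 8.08 m/s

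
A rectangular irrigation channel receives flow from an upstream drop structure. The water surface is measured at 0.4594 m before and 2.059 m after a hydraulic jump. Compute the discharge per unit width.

q = 3.418 m²/s

For a rectangular channel the momentum equation gives q² = ½·g·y₁·y₂·(y₁ + y₂) = ½×9.81×0.4594×2.059×2.518 = 11.68.
q = √11.68 = 3.418 m²/s.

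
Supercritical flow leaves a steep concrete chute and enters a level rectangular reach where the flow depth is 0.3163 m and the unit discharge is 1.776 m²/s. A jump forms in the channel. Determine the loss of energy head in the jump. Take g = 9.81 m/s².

ΔE = 0.5481 m

V₁ = q/y₁ = 1.776/0.3163 = 5.615 m/s. Fr₁ = V₁/√(g·y₁) = 5.615/√(9.81×0.3163) = 3.188.
Sequent-depth ratio: y₂/y₁ = ½[√(1 + 8Fr₁²) − 1] = ½[√82.285 − 1] = 4.036.
y₂ = 4.036 × 0.3163 = 1.276 m.
Head loss: ΔE = (y₂ − y₁)³/(4y₁y₂) = (1.276 − 0.3163)³/(4×0.3163×1.276) = 0.8851/1.615 = 0.5481 m.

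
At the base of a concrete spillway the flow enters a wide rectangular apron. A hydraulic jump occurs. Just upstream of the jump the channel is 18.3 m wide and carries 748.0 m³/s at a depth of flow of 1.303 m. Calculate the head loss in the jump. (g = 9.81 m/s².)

q = Q/b = 748.0/18.3 = 40.87 m²/s; V₁ = q/y₁ = 31.37 m/s. Fr₁ = V₁/√(g·y₁) = 8.774.
Bélanger equation: y₂/y₁ = ½[√(1 + 8Fr₁²) − 1] = ½[√616.87 − 1] = 11.92.
y₂ = 11.92 × 1.303 = 15.53 m.
Head loss: ΔE = (y₂ − y₁)³/(4y₁y₂) = (15.53 − 1.303)³/(4×1.303×15.53) = 2879/80.94 = 35.58 m.

ΔE = 35.58 m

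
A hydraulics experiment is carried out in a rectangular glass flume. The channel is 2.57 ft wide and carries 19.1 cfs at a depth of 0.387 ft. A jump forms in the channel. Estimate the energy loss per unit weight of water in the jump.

q = Q/b = 19.1/2.57 = 7.43 ft²/s; V₁ = q/y₁ = 19.2 ft/s. Fr₁ = V₁/√(g·y₁) = 5.44.
From the momentum equation for a rectangular channel, y₂/y₁ = ½[√(1 + 8Fr₁²) − 1] = ½[√237.8 − 1] = 7.21.
y₂ = 7.21 × 0.387 = 2.79 ft.
Head loss: ΔE = (y₂ − y₁)³/(4y₁y₂) = (2.79 − 0.387)³/(4×0.387×2.79) = 13.9/4.32 = 3.21 ft.

ΔE = 3.21 ft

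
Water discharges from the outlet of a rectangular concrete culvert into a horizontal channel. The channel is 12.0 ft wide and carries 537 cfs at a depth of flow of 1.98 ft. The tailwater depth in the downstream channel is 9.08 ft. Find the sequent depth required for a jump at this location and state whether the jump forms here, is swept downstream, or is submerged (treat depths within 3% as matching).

y₂ = 7.00 ft; the jump is submerged

q = Q/b = 537/12.0 = 44.8 ft²/s; V₁ = q/y₁ = 22.6 ft/s. Fr₁ = V₁/√(g·y₁) = 2.83.
Conjugate-depth relation: y₂/y₁ = ½[√(1 + 8Fr₁²) − 1] = ½[√65.10 − 1] = 3.53.
y₂ = 3.53 × 1.98 = 7.00 ft.
Tailwater y_tw = 9.08 ft: y_tw > y₂, so the jump is submerged.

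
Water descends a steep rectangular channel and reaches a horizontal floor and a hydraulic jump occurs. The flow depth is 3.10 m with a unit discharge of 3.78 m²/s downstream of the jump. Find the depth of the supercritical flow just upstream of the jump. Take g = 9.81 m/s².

V₂ = q/y₂ = 3.78/3.10 = 1.22 m/s; Fr₂ = V₂/√(g·y₂) = 0.221.
The Bélanger relation is symmetric: y₁/y₂ = ½[√(1 + 8Fr₂²) − 1] = ½[√1.391 − 1] = 0.0897.
y₁ = 0.0897 × 3.10 = 0.278 m.

y₁ = 0.278 m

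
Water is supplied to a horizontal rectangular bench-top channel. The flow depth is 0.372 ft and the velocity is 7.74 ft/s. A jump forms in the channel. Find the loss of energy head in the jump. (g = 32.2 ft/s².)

Fr₁ = V₁/√(g·y₁) = 7.74/√(32.2×0.372) = 2.24.
Sequent-depth ratio: y₂/y₁ = ½[√(1 + 8Fr₁²) − 1] = ½[√41.01 − 1] = 2.70.
y₂ = 2.70 × 0.372 = 1.01 ft.
Head loss: ΔE = (y₂ − y₁)³/(4y₁y₂) = (1.01 − 0.372)³/(4×0.372×1.01) = 0.254/1.50 = 0.170 ft.

ΔE = 0.170 ft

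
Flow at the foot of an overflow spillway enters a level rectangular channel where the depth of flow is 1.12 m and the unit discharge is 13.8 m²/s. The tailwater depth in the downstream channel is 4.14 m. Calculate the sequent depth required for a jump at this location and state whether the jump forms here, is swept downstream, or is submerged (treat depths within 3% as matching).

V₁ = q/y₁ = 13.8/1.12 = 12.3 m/s. Fr₁ = V₁/√(g·y₁) = 12.3/√(9.81×1.12) = 3.72.
Bélanger equation: y₂/y₁ = ½[√(1 + 8Fr₁²) − 1] = ½[√111.5 − 1] = 4.78.
y₂ = 4.78 × 1.12 = 5.35 m.
Tailwater y_tw = 4.14 m: y_tw < y₂, so the jump is swept downstream.

y₂ = 5.35 m; the jump is swept downstream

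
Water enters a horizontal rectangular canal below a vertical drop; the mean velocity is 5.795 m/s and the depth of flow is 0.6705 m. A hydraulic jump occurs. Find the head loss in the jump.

ΔE = 0.3198 m

Fr₁ = V₁/√(g·y₁) = 5.795/√(9.81×0.6705) = 2.260.
From the momentum equation for a rectangular channel, y₂/y₁ = ½[√(1 + 8Fr₁²) − 1] = ½[√41.844 − 1] = 2.734.
y₂ = 2.734 × 0.6705 = 1.833 m.
q = V₁·y₁ = 5.795 × 0.6705 = 3.886 m²/s. V₂ = q/y₂ = 3.886/1.833 = 2.119 m/s. E₁ = y₁ + V₁²/2g = 2.382 m; E₂ = y₂ + V₂²/2g = 2.062 m. ΔE = E₁ − E₂ = 0.3198 m.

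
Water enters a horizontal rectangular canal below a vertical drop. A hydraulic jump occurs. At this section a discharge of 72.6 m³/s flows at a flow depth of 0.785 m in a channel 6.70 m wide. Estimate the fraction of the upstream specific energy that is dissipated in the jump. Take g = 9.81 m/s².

ΔE/E₁ = 0.488 (48.8%)

q = Q/b = 72.6/6.70 = 10.8 m²/s; V₁ = q/y₁ = 13.8 m/s. Fr₁ = V₁/√(g·y₁) = 4.97.
Bélanger equation: y₂/y₁ = ½[√(1 + 8Fr₁²) − 1] = ½[√198.9 − 1] = 6.55.
y₂ = 6.55 × 0.785 = 5.14 m.
E₁ = y₁ + V₁²/2g = 10.5 m. ΔE = (y₂ − y₁)³/(4y₁y₂) = 5.13 m. ΔE/E₁ = 5.13/10.5 = 0.488.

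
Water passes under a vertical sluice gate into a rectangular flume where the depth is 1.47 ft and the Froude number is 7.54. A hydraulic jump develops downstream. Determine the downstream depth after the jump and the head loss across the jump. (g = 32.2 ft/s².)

Fr₁ = 7.54 (given).
From the momentum equation for a rectangular channel, y₂/y₁ = ½[√(1 + 8Fr₁²) − 1] = ½[√455.8 − 1] = 10.2.
y₂ = 10.2 × 1.47 = 15.0 ft.
Head loss: ΔE = (y₂ − y₁)³/(4y₁y₂) = (15.0 − 1.47)³/(4×1.47×15.0) = 2453/87.9 = 27.9 ft.

y₂ = 15.0 ft; ΔE = 27.9 ft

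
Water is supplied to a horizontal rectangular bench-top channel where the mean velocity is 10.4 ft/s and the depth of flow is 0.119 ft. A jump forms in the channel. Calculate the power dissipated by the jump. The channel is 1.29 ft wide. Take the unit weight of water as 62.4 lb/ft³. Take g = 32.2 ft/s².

Fr₁ = V₁/√(g·y₁) = 10.4/√(32.2×0.119) = 5.31.
By Bélanger, y₂/y₁ = ½[√(1 + 8Fr₁²) − 1] = ½[√226.8 − 1] = 7.03.
y₂ = 7.03 × 0.119 = 0.837 ft.
q = V₁·y₁ = 10.4 × 0.119 = 1.24 ft²/s. V₂ = q/y₂ = 1.24/0.837 = 1.48 ft/s. E₁ = y₁ + V₁²/2g = 1.80 ft; E₂ = y₂ + V₂²/2g = 0.871 ft. ΔE = E₁ − E₂ = 0.928 ft.
Q = q·b = 1.24 × 1.29 = 1.60 cfs. P = γ·Q·ΔE/550 = 62.4 × 1.60 × 0.928 / 550 = 0.168 hp.

P = 0.168 hp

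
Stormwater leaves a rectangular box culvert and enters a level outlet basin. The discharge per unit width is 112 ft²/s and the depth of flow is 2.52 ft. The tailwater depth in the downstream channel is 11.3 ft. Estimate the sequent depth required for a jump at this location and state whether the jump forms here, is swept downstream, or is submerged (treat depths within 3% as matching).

V₁ = q/y₁ = 112/2.52 = 44.4 ft/s. Fr₁ = V₁/√(g·y₁) = 44.4/√(32.2×2.52) = 4.93.
Sequent-depth ratio: y₂/y₁ = ½[√(1 + 8Fr₁²) − 1] = ½[√195.7 − 1] = 6.50.
y₂ = 6.50 × 2.52 = 16.4 ft.
Tailwater y_tw = 11.3 ft: y_tw < y₂, so the jump is swept downstream.

y₂ = 16.4 ft; the jump is swept downstream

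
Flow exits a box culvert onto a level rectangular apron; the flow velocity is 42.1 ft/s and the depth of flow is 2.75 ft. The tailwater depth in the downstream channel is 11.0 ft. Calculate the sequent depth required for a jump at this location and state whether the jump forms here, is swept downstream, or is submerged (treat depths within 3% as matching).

y₂ = 16.1 ft; the jump is swept downstream

Fr₁ = V₁/√(g·y₁) = 42.1/√(32.2×2.75) = 4.47.
Conjugate-depth relation: y₂/y₁ = ½[√(1 + 8Fr₁²) − 1] = ½[√161.1 − 1] = 5.85.
y₂ = 5.85 × 2.75 = 16.1 ft.
Tailwater y_tw = 11.0 ft: y_tw < y₂, so the jump is swept downstream.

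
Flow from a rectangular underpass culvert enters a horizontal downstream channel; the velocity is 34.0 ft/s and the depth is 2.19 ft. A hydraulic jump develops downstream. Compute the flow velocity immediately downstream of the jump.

V₂ = 6.48 ft/s

Fr₁ = V₁/√(g·y₁) = 34.0/√(32.2×2.19) = 4.05.
Sequent-depth ratio: y₂/y₁ = ½[√(1 + 8Fr₁²) − 1] = ½[√132.1 − 1] = 5.25.
y₂ = 5.25 × 2.19 = 11.5 ft.
q = V₁·y₁ = 34.0 × 2.19 = 74.5 ft²/s.
V₂ = q/y₂ = 74.5/11.5 = 6.48 ft/s.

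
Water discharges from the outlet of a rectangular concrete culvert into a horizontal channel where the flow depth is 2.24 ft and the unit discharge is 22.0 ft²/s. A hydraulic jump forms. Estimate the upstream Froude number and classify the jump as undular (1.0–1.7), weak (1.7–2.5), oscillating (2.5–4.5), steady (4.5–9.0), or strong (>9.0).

Fr₁ = 1.16; undular jump

V₁ = q/y₁ = 22.0/2.24 = 9.82 ft/s. Fr₁ = V₁/√(g·y₁) = 9.82/√(32.2×2.24) = 1.16.
Fr₁ = 1.16 lies in the undular range.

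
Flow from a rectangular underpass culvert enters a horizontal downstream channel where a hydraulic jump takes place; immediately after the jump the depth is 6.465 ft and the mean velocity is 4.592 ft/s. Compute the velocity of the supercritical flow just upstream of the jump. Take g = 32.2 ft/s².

Fr₂ = V₂/√(g·y₂) = 4.592/√(32.2×6.465) = 0.3183.
From the momentum equation (using Fr₂), y₁/y₂ = ½[√(1 + 8Fr₂²) − 1] = ½[√1.8103 − 1] = 0.1727.
y₁ = 0.1727 × 6.465 = 1.117 ft.
V₁ = q/y₁ = 29.69/1.117 = 26.58 ft/s.

V₁ = 26.58 ft/s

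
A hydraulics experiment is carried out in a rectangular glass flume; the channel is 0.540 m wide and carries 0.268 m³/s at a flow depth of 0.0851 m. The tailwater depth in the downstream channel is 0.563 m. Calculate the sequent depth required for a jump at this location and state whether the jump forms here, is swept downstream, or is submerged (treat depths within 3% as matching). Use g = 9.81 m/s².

y₂ = 0.727 m; the jump is swept downstream

q = Q/b = 0.268/0.540 = 0.496 m²/s; V₁ = q/y₁ = 5.83 m/s. Fr₁ = V₁/√(g·y₁) = 6.38.
Conjugate-depth relation: y₂/y₁ = ½[√(1 + 8Fr₁²) − 1] = ½[√326.9 − 1] = 8.54.
y₂ = 8.54 × 0.0851 = 0.727 m.
Tailwater y_tw = 0.563 m: y_tw < y₂, so the jump is swept downstream.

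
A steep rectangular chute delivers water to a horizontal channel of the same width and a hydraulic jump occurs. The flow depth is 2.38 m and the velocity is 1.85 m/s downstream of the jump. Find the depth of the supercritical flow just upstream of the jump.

y₁ = 0.564 m

Fr₂ = V₂/√(g·y₂) = 1.85/√(9.81×2.38) = 0.383.
From the momentum equation (using Fr₂), y₁/y₂ = ½[√(1 + 8Fr₂²) − 1] = ½[√2.173 − 1] = 0.237.
y₁ = 0.237 × 2.38 = 0.564 m.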